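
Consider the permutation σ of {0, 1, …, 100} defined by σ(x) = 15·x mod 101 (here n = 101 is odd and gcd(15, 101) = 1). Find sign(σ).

-1

Orbit of 32 under x↦15x: [32, 76, 29, 31, 61, 6, 90]… (length divides ord_101(15)).
Decompose π into cycles: lengths [100, 1] (2 cycles, including the fixed point 0).
2 cycles on 101: each ℓ→(−1)^(ℓ−1), product (−1)^99 = -1.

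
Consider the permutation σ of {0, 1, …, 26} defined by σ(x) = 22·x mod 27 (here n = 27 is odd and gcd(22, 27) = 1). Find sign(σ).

+1

Trace 22: π^k(22) = [22, 25, 10, 4, 7, 19, 13] for k=0..6.
Decompose π into cycles: lengths [9, 9, 3, 3, 1, 1, 1] (7 cycles, including the fixed point 0).
n − c = 27 − 7 = 20; sign = (−1)^20 = +1.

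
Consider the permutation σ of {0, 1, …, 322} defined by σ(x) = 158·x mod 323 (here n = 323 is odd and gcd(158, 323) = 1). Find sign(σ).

Trace 63: π^k(63) = [63, 264, 45, 4, 309, 49, 313] for k=0..6.
π_158 has 6 disjoint cycles with lengths [144, 144, 16, 9, 9, 1] on {0,…,322}.
Σ(ℓ_i−1) = 323−6 = 317; sign = (−1)^317 = -1.
Zolotarev: (158|323) = -1, matching the cycle-count sign.

-1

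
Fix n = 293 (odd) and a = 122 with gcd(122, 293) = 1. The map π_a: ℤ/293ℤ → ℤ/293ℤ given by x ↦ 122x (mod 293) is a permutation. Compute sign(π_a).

Trace 136: π^k(136) = [136, 184, 180, 278, 221, 6, 146] for k=0..6.
Cycle lengths of π_122 on ℤ/293ℤ: [292, 1]; 2 cycles in total.
2 cycles on 293: each ℓ→(−1)^(ℓ−1), product (−1)^291 = -1.
(122|293)_J = -1 (Zolotarev's lemma cross-check).

-1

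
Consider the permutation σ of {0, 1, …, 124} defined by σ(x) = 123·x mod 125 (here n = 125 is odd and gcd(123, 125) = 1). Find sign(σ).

Start at x=78: 78 → 94 → 62 → 1 → 123 → 4 → 117 → … (one orbit).
Cycle lengths of π_123 on ℤ/125ℤ: [100, 20, 4, 1]; 4 cycles in total.
n − c = 125 − 4 = 121; sign = (−1)^121 = -1.
Zolotarev: (123|125) = -1, matching the cycle-count sign.

-1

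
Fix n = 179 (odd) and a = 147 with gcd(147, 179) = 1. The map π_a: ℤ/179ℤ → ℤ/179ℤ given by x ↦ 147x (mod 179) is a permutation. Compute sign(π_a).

Trace 139: π^k(139) = [139, 27, 31, 82, 61, 17, 172] for k=0..6.
The orbit structure of x ↦ 147x mod 179: 3 orbits of sizes [89, 89, 1].
sign(π) = (−1)^{n − #cycles} = (−1)^{179−3} = (−1)^176 = +1.
Check: (147/179) = +1 by Zolotarev.

+1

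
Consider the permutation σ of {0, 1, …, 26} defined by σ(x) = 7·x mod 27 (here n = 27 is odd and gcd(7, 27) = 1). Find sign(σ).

Start at x=22: 22 → 19 → 25 → 13 → 10 → 16 → 4 → … (one orbit).
7 cycles of lengths [9, 9, 3, 3, 1, 1, 1].
Σ(ℓ_i−1) = 27−7 = 20; sign = (−1)^20 = +1.
Zolotarev: (7|27) = +1, matching the cycle-count sign.

+1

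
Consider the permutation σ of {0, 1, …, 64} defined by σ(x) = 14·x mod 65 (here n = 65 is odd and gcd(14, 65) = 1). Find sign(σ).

Start at x=14: 14 → 1 → 14 (one orbit).
39 cycles of lengths [2, 2, 2, 2, 2, 2, 2, 2, 2, 2, 2, 2, 2, 2, 2, 2, 2, 2, 2, 2, 2, 2, 2, 2, 2, 2, 1, 1, 1, 1, 1, 1, 1, 1, 1, 1, 1, 1, 1].
With 39 cycles on 65 points, sign = (−1)^{65−39} = +1.
Via Zolotarev, sign(π_{14}) = (14|65) = +1.

+1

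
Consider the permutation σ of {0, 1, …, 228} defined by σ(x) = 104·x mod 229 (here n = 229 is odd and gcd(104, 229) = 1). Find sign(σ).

+1

Trace 44: π^k(44) = [44, 225, 42, 17, 165, 214, 43] for k=0..6.
π_104 has 13 disjoint cycles with lengths [19, 19, 19, 19, 19, 19, 19, 19, 19, 19, 19, 19, 1] on {0,…,228}.
Σ(ℓ_i−1) = 229−13 = 216; sign = (−1)^216 = +1.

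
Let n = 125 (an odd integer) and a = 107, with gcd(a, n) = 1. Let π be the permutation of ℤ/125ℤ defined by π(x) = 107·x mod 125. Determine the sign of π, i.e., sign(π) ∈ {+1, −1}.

-1

Orbit of 49 under x↦107x: [49, 118, 1, 107, 74, 43, 101]… (length divides ord_125(107)).
π_107 has 12 disjoint cycles with lengths [20, 20, 20, 20, 20, 4, 4, 4, 4, 4, 4, 1] on {0,…,124}.
n − c = 125 − 12 = 113; sign = (−1)^113 = -1.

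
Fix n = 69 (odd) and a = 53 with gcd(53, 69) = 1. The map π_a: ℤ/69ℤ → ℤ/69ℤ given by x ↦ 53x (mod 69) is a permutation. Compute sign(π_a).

+1

Trace 44: π^k(44) = [44, 55, 17, 4, 5, 58, 38] for k=0..6.
Cycle type of π: 22×3 + 2 + 1; total 5 cycles.
Σ(ℓ_i−1) = 69−5 = 64; sign = (−1)^64 = +1.
(53|69)_J = +1 (Zolotarev's lemma cross-check).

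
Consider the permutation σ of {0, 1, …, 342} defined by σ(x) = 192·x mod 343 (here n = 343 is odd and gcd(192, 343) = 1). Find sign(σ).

Start at x=53: 53 → 229 → 64 → 283 → 142 → 167 → 165 → … (one orbit).
4 cycles of lengths [294, 42, 6, 1].
Σ(ℓ_i−1) = 343−4 = 339; sign = (−1)^339 = -1.
(192|343)_J = -1 (Zolotarev's lemma cross-check).

-1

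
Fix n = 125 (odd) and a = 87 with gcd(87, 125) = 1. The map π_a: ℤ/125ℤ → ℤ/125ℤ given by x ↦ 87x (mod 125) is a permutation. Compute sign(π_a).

-1

Orbit of 103 under x↦87x: [103, 86, 107, 59, 8, 71, 52]… (length divides ord_125(87)).
The orbit structure of x ↦ 87x mod 125: 4 orbits of sizes [100, 20, 4, 1].
With 4 cycles on 125 points, sign = (−1)^{125−4} = -1.
(87|125)_J = -1 (Zolotarev's lemma cross-check).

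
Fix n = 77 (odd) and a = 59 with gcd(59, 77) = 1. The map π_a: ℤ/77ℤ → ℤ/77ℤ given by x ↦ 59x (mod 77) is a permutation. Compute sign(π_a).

Trace 75: π^k(75) = [75, 36, 45, 37, 27, 53, 47] for k=0..6.
Cycle lengths of π_59 on ℤ/77ℤ: [30, 30, 6, 5, 5, 1]; 6 cycles in total.
With 6 cycles on 77 points, sign = (−1)^{77−6} = -1.

-1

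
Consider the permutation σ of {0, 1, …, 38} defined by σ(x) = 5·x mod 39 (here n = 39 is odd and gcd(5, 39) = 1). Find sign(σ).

Orbit of 1 under x↦5x: [1, 5, 25, 8]… (length divides ord_39(5)).
Decompose π into cycles: lengths [4, 4, 4, 4, 4, 4, 4, 4, 4, 2, 1] (11 cycles, including the fixed point 0).
11 cycles on 39: each ℓ→(−1)^(ℓ−1), product (−1)^28 = +1.
Check: (5/39) = +1 by Zolotarev.

+1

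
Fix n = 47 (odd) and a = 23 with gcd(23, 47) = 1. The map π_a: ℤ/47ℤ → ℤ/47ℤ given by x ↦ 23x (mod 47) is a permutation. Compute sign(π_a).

-1

Trace 24: π^k(24) = [24, 35, 6, 44, 25, 11, 18] for k=0..6.
Cycle lengths of π_23 on ℤ/47ℤ: [46, 1]; 2 cycles in total.
n − c = 47 − 2 = 45; sign = (−1)^45 = -1.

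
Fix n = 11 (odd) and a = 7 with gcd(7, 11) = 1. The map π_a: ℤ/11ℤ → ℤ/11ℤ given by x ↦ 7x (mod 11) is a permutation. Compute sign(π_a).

-1

Orbit of 8 under x↦7x: [8, 1, 7, 5, 2, 3, 10]… (length divides ord_11(7)).
Cycle lengths of π_7 on ℤ/11ℤ: [10, 1]; 2 cycles in total.
With 2 cycles on 11 points, sign = (−1)^{11−2} = -1.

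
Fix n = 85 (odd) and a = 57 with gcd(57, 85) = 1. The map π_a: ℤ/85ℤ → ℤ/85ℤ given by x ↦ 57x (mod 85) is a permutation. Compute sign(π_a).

+1

Start at x=57: 57 → 19 → 63 → 21 → 7 → 59 → 48 → … (one orbit).
7 cycles of lengths [16, 16, 16, 16, 16, 4, 1].
sign(π) = (−1)^{n − #cycles} = (−1)^{85−7} = (−1)^78 = +1.
Zolotarev: (57|85) = +1, matching the cycle-count sign.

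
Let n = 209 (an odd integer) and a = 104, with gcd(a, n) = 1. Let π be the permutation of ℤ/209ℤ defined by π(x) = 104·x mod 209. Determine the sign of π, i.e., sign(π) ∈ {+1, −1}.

+1

Start at x=115: 115 → 47 → 81 → 64 → 177 → 16 → 201 → … (one orbit).
π_104 has 9 disjoint cycles with lengths [45, 45, 45, 45, 9, 9, 5, 5, 1] on {0,…,208}.
Σ(ℓ_i−1) = 209−9 = 200; sign = (−1)^200 = +1.
Check: (104/209) = +1 by Zolotarev.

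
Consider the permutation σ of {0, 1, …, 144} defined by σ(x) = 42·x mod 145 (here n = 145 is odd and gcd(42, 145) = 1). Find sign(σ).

Orbit of 22 under x↦42x: [22, 54, 93, 136, 57, 74, 63]… (length divides ord_145(42)).
Cycle type of π: 28×4 + 14×2 + 4 + 1; total 8 cycles.
8 cycles on 145: each ℓ→(−1)^(ℓ−1), product (−1)^137 = -1.

-1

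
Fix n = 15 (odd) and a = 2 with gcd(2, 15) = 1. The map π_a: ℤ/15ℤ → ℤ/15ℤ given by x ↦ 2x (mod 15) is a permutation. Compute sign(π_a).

+1

Trace 1: π^k(1) = [1, 2, 4, 8] for k=0..3.
Decompose π into cycles: lengths [4, 4, 4, 2, 1] (5 cycles, including the fixed point 0).
15 − 5 = 10 transpositions; sign(π) = (−1)^10 = +1.
(2|15)_J = +1 (Zolotarev's lemma cross-check).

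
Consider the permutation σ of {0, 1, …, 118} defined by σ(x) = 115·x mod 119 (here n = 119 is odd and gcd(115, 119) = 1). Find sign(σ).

Trace 50: π^k(50) = [50, 38, 86, 13, 67, 89, 1] for k=0..6.
14 cycles of lengths [12, 12, 12, 12, 12, 12, 12, 12, 6, 4, 4, 4, 4, 1].
14 cycles on 119: each ℓ→(−1)^(ℓ−1), product (−1)^105 = -1.
Zolotarev: (115|119) = -1, matching the cycle-count sign.

-1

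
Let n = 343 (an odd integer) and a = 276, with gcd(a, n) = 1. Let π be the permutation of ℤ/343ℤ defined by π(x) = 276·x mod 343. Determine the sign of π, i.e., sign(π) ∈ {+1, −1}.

Start at x=148: 148 → 31 → 324 → 244 → 116 → 117 → 50 → … (one orbit).
16 cycles of lengths [42, 42, 42, 42, 42, 42, 42, 6, 6, 6, 6, 6, 6, 6, 6, 1].
Σ(ℓ_i−1) = 343−16 = 327; sign = (−1)^327 = -1.

-1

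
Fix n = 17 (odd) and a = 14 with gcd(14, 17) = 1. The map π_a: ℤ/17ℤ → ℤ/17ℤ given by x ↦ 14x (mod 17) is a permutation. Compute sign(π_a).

Orbit of 3 under x↦14x: [3, 8, 10, 4, 5, 2, 11]… (length divides ord_17(14)).
Decompose π into cycles: lengths [16, 1] (2 cycles, including the fixed point 0).
2 cycles on 17: each ℓ→(−1)^(ℓ−1), product (−1)^15 = -1.
Zolotarev: (14|17) = -1, matching the cycle-count sign.

-1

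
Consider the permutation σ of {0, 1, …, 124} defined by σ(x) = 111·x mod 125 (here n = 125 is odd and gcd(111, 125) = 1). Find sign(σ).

+1

Start at x=71: 71 → 6 → 41 → 51 → 36 → 121 → 56 → … (one orbit).
The orbit structure of x ↦ 111x mod 125: 13 orbits of sizes [25, 25, 25, 25, 5, 5, 5, 5, 1, 1, 1, 1, 1].
125 − 13 = 112 transpositions; sign(π) = (−1)^112 = +1.
Check: (111/125) = +1 by Zolotarev.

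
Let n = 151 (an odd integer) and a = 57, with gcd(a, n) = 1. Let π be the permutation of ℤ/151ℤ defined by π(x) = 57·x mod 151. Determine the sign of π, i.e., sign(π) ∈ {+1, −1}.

Trace 20: π^k(20) = [20, 83, 50, 132, 125, 28, 86] for k=0..6.
4 cycles of lengths [50, 50, 50, 1].
With 4 cycles on 151 points, sign = (−1)^{151−4} = -1.
The Jacobi symbol (57|151) = -1 (Zolotarev) agrees.

-1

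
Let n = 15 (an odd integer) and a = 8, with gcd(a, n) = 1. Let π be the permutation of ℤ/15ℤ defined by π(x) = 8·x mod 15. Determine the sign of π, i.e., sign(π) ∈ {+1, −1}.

Orbit of 8 under x↦8x: [8, 4, 2, 1]… (length divides ord_15(8)).
5 cycles of lengths [4, 4, 4, 2, 1].
15 − 5 = 10 transpositions; sign(π) = (−1)^10 = +1.
Check: (8/15) = +1 by Zolotarev.

+1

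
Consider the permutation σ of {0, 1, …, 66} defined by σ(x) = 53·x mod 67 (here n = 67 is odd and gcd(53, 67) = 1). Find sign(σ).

-1

Start at x=24: 24 → 66 → 14 → 5 → 64 → 42 → 15 → … (one orbit).
Decompose π into cycles: lengths [22, 22, 22, 1] (4 cycles, including the fixed point 0).
67 − 4 = 63 transpositions; sign(π) = (−1)^63 = -1.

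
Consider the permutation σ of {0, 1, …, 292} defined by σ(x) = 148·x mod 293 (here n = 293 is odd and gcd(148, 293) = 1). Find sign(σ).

Trace 100: π^k(100) = [100, 150, 225, 191, 140, 210, 22] for k=0..6.
5 cycles of lengths [73, 73, 73, 73, 1].
With 5 cycles on 293 points, sign = (−1)^{293−5} = +1.

+1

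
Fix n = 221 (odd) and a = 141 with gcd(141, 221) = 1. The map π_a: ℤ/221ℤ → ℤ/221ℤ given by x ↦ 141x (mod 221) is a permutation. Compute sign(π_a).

Start at x=49: 49 → 58 → 1 → 141 → 212 → 57 → 81 → … (one orbit).
π_141 has 7 disjoint cycles with lengths [48, 48, 48, 48, 16, 12, 1] on {0,…,220}.
Σ(ℓ_i−1) = 221−7 = 214; sign = (−1)^214 = +1.
Via Zolotarev, sign(π_{141}) = (141|221) = +1.

+1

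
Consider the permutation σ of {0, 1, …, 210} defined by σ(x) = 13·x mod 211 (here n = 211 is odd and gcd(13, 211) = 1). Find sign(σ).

Trace 64: π^k(64) = [64, 199, 55, 82, 11, 143, 171] for k=0..6.
7 cycles of lengths [35, 35, 35, 35, 35, 35, 1].
sign(π) = (−1)^{n − #cycles} = (−1)^{211−7} = (−1)^204 = +1.

+1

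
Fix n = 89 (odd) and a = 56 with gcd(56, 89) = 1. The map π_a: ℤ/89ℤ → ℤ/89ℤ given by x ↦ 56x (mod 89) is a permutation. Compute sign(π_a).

Trace 48: π^k(48) = [48, 18, 29, 22, 75, 17, 62] for k=0..6.
Decompose π into cycles: lengths [88, 1] (2 cycles, including the fixed point 0).
2 cycles on 89: each ℓ→(−1)^(ℓ−1), product (−1)^87 = -1.
The Jacobi symbol (56|89) = -1 (Zolotarev) agrees.

-1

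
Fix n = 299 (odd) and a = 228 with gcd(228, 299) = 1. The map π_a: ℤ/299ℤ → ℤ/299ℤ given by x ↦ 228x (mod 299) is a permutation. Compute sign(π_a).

Orbit of 45 under x↦228x: [45, 94, 203, 238, 145, 170, 189]… (length divides ord_299(228)).
Decompose π into cycles: lengths [132, 132, 22, 12, 1] (5 cycles, including the fixed point 0).
With 5 cycles on 299 points, sign = (−1)^{299−5} = +1.
(228|299)_J = +1 (Zolotarev's lemma cross-check).

+1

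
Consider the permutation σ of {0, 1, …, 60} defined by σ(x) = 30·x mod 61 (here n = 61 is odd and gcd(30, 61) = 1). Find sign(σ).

-1

Start at x=13: 13 → 24 → 49 → 6 → 58 → 32 → 45 → … (one orbit).
Decompose π into cycles: lengths [60, 1] (2 cycles, including the fixed point 0).
n − c = 61 − 2 = 59; sign = (−1)^59 = -1.
Check: (30/61) = -1 by Zolotarev.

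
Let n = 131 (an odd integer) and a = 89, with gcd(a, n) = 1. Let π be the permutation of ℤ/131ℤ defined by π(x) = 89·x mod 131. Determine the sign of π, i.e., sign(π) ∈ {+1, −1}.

Start at x=89: 89 → 61 → 58 → 53 → 1 → 89 (one orbit).
Decompose π into cycles: lengths [5, 5, 5, 5, 5, 5, 5, 5, 5, 5, 5, 5, 5, 5, 5, 5, 5, 5, 5, 5, 5, 5, 5, 5, 5, 5, 1] (27 cycles, including the fixed point 0).
sign(π) = (−1)^{n − #cycles} = (−1)^{131−27} = (−1)^104 = +1.
Check: (89/131) = +1 by Zolotarev.

+1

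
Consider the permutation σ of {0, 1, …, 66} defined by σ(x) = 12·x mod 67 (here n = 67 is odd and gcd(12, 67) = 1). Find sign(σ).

-1

Orbit of 45 under x↦12x: [45, 4, 48, 40, 11, 65, 43]… (length divides ord_67(12)).
Cycle type of π: 66 + 1; total 2 cycles.
n − c = 67 − 2 = 65; sign = (−1)^65 = -1.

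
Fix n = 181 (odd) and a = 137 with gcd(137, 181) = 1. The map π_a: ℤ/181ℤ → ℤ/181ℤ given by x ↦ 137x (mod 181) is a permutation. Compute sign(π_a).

Orbit of 25 under x↦137x: [25, 167, 73, 46, 148, 4, 5]… (length divides ord_181(137)).
Cycle type of π: 90×2 + 1; total 3 cycles.
n − c = 181 − 3 = 178; sign = (−1)^178 = +1.

+1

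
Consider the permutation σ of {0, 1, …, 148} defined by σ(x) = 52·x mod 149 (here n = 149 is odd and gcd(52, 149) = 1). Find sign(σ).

Orbit of 146 under x↦52x: [146, 142, 83, 144, 38, 39, 91]… (length divides ord_149(52)).
Cycle type of π: 148 + 1; total 2 cycles.
With 2 cycles on 149 points, sign = (−1)^{149−2} = -1.
Check: (52/149) = -1 by Zolotarev.

-1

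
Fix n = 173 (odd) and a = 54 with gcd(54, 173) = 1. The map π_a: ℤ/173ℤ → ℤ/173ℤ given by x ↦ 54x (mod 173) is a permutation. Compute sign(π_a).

+1

Trace 148: π^k(148) = [148, 34, 106, 15, 118, 144, 164] for k=0..6.
π_54 has 3 disjoint cycles with lengths [86, 86, 1] on {0,…,172}.
173 − 3 = 170 transpositions; sign(π) = (−1)^170 = +1.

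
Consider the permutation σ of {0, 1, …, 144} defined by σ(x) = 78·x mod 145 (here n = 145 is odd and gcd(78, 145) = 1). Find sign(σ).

Orbit of 52 under x↦78x: [52, 141, 123, 24, 132, 1, 78]… (length divides ord_145(78)).
Cycle lengths of π_78 on ℤ/145ℤ: [28, 28, 28, 28, 7, 7, 7, 7, 4, 1]; 10 cycles in total.
10 cycles on 145: each ℓ→(−1)^(ℓ−1), product (−1)^135 = -1.
(78|145)_J = -1 (Zolotarev's lemma cross-check).

-1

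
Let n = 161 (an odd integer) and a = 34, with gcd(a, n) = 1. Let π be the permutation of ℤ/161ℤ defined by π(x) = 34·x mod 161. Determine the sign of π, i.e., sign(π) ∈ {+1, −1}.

+1

Orbit of 8 under x↦34x: [8, 111, 71, 160, 127, 132, 141]… (length divides ord_161(34)).
Cycle type of π: 22×7 + 2×3 + 1; total 11 cycles.
11 cycles on 161: each ℓ→(−1)^(ℓ−1), product (−1)^150 = +1.
Check: (34/161) = +1 by Zolotarev.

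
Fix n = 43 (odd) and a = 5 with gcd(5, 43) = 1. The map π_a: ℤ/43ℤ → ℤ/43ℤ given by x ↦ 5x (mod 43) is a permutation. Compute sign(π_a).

-1

Trace 27: π^k(27) = [27, 6, 30, 21, 19, 9, 2] for k=0..6.
2 cycles of lengths [42, 1].
With 2 cycles on 43 points, sign = (−1)^{43−2} = -1.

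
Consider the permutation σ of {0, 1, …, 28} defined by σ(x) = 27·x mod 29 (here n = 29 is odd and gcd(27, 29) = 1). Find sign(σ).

Start at x=11: 11 → 7 → 15 → 28 → 2 → 25 → 8 → … (one orbit).
The orbit structure of x ↦ 27x mod 29: 2 orbits of sizes [28, 1].
n − c = 29 − 2 = 27; sign = (−1)^27 = -1.

-1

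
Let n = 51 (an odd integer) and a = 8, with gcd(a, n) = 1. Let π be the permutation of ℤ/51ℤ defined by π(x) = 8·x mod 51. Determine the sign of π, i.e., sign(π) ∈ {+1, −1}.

Orbit of 13 under x↦8x: [13, 2, 16, 26, 4, 32, 1]… (length divides ord_51(8)).
Decompose π into cycles: lengths [8, 8, 8, 8, 8, 8, 2, 1] (8 cycles, including the fixed point 0).
51 − 8 = 43 transpositions; sign(π) = (−1)^43 = -1.
Via Zolotarev, sign(π_{8}) = (8|51) = -1.

-1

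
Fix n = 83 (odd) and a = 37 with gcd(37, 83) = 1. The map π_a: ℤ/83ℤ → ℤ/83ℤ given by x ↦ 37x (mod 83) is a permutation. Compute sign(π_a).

Orbit of 16 under x↦37x: [16, 11, 75, 36, 4, 65, 81]… (length divides ord_83(37)).
3 cycles of lengths [41, 41, 1].
With 3 cycles on 83 points, sign = (−1)^{83−3} = +1.
(37|83)_J = +1 (Zolotarev's lemma cross-check).

+1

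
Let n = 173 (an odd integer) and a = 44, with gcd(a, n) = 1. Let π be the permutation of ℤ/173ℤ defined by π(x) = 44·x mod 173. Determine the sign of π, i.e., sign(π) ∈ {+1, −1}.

-1

Start at x=9: 9 → 50 → 124 → 93 → 113 → 128 → 96 → … (one orbit).
Cycle lengths of π_44 on ℤ/173ℤ: [172, 1]; 2 cycles in total.
173 − 2 = 171 transpositions; sign(π) = (−1)^171 = -1.
The Jacobi symbol (44|173) = -1 (Zolotarev) agrees.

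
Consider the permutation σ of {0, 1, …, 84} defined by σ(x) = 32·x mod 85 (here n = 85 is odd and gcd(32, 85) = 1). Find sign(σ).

Orbit of 43 under x↦32x: [43, 16, 2, 64, 8, 1, 32]… (length divides ord_85(32)).
π_32 has 12 disjoint cycles with lengths [8, 8, 8, 8, 8, 8, 8, 8, 8, 8, 4, 1] on {0,…,84}.
n − c = 85 − 12 = 73; sign = (−1)^73 = -1.
Zolotarev: (32|85) = -1, matching the cycle-count sign.

-1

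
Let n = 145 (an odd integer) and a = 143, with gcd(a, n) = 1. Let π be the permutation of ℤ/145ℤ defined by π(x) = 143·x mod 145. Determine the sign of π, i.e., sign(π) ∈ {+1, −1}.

+1

Orbit of 32 under x↦143x: [32, 81, 128, 34, 77, 136, 18]… (length divides ord_145(143)).
Decompose π into cycles: lengths [28, 28, 28, 28, 28, 4, 1] (7 cycles, including the fixed point 0).
With 7 cycles on 145 points, sign = (−1)^{145−7} = +1.
Via Zolotarev, sign(π_{143}) = (143|145) = +1.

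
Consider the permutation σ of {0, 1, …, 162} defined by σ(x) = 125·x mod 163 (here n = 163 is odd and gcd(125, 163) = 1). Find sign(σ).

Orbit of 53 under x↦125x: [53, 105, 85, 30, 1, 125, 140]… (length divides ord_163(125)).
Cycle type of π: 18×9 + 1; total 10 cycles.
10 cycles on 163: each ℓ→(−1)^(ℓ−1), product (−1)^153 = -1.
(125|163)_J = -1 (Zolotarev's lemma cross-check).

-1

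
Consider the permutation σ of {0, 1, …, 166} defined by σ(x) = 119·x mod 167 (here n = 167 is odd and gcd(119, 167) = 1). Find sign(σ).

Orbit of 146 under x↦119x: [146, 6, 46, 130, 106, 89, 70]… (length divides ord_167(119)).
2 cycles of lengths [166, 1].
sign(π) = (−1)^{n − #cycles} = (−1)^{167−2} = (−1)^165 = -1.
The Jacobi symbol (119|167) = -1 (Zolotarev) agrees.

-1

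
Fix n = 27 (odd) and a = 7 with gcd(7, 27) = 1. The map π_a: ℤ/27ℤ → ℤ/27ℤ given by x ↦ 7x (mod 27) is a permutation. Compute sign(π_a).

+1

Start at x=1: 1 → 7 → 22 → 19 → 25 → 13 → 10 → … (one orbit).
π_7 has 7 disjoint cycles with lengths [9, 9, 3, 3, 1, 1, 1] on {0,…,26}.
27 − 7 = 20 transpositions; sign(π) = (−1)^20 = +1.
Zolotarev: (7|27) = +1, matching the cycle-count sign.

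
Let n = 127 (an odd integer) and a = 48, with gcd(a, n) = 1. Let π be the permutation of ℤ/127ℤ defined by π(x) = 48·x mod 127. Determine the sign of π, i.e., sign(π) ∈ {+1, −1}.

Trace 78: π^k(78) = [78, 61, 7, 82, 126, 79, 109] for k=0..6.
2 cycles of lengths [126, 1].
2 cycles on 127: each ℓ→(−1)^(ℓ−1), product (−1)^125 = -1.

-1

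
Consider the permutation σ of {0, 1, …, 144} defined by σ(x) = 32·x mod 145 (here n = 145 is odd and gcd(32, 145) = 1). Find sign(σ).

+1

Orbit of 36 under x↦32x: [36, 137, 34, 73, 16, 77, 144]… (length divides ord_145(32)).
The orbit structure of x ↦ 32x mod 145: 7 orbits of sizes [28, 28, 28, 28, 28, 4, 1].
Σ(ℓ_i−1) = 145−7 = 138; sign = (−1)^138 = +1.
(32|145)_J = +1 (Zolotarev's lemma cross-check).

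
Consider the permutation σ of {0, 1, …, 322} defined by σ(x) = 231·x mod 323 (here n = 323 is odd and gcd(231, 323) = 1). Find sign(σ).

Orbit of 239 under x↦231x: [239, 299, 270, 31, 55, 108, 77]… (length divides ord_323(231)).
π_231 has 5 disjoint cycles with lengths [144, 144, 18, 16, 1] on {0,…,322}.
With 5 cycles on 323 points, sign = (−1)^{323−5} = +1.
Via Zolotarev, sign(π_{231}) = (231|323) = +1.

+1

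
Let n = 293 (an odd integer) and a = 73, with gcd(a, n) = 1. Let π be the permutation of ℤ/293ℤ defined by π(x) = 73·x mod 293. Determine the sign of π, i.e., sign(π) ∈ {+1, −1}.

+1

Start at x=197: 197 → 24 → 287 → 148 → 256 → 229 → 16 → … (one orbit).
π_73 has 5 disjoint cycles with lengths [73, 73, 73, 73, 1] on {0,…,292}.
5 cycles on 293: each ℓ→(−1)^(ℓ−1), product (−1)^288 = +1.
The Jacobi symbol (73|293) = +1 (Zolotarev) agrees.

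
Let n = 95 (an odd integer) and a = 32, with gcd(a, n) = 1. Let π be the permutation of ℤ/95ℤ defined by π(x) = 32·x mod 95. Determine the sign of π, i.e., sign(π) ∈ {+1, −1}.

+1

Start at x=36: 36 → 12 → 4 → 33 → 11 → 67 → 54 → … (one orbit).
Decompose π into cycles: lengths [36, 36, 18, 4, 1] (5 cycles, including the fixed point 0).
With 5 cycles on 95 points, sign = (−1)^{95−5} = +1.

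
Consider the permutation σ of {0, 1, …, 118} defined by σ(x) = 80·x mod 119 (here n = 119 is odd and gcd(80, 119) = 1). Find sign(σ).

Trace 45: π^k(45) = [45, 30, 20, 53, 75, 50, 73] for k=0..6.
π_80 has 5 disjoint cycles with lengths [48, 48, 16, 6, 1] on {0,…,118}.
With 5 cycles on 119 points, sign = (−1)^{119−5} = +1.
The Jacobi symbol (80|119) = +1 (Zolotarev) agrees.

+1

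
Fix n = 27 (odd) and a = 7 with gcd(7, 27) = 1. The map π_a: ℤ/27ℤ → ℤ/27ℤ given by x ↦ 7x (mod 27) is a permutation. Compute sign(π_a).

Trace 25: π^k(25) = [25, 13, 10, 16, 4, 1, 7] for k=0..6.
Cycle type of π: 9×2 + 3×2 + 1×3; total 7 cycles.
n − c = 27 − 7 = 20; sign = (−1)^20 = +1.
The Jacobi symbol (7|27) = +1 (Zolotarev) agrees.

+1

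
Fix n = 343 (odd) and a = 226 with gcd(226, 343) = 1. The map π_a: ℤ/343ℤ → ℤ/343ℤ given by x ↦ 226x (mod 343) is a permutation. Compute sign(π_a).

+1

Orbit of 18 under x↦226x: [18, 295, 128, 116, 148, 177, 214]… (length divides ord_343(226)).
The orbit structure of x ↦ 226x mod 343: 31 orbits of sizes [21, 21, 21, 21, 21, 21, 21, 21, 21, 21, 21, 21, 21, 21, 3, 3, 3, 3, 3, 3, 3, 3, 3, 3, 3, 3, 3, 3, 3, 3, 1].
n − c = 343 − 31 = 312; sign = (−1)^312 = +1.
(226|343)_J = +1 (Zolotarev's lemma cross-check).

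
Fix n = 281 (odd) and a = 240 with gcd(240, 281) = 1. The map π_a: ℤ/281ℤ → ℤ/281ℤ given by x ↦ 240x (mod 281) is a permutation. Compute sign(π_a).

-1

Orbit of 8 under x↦240x: [8, 234, 241, 235, 200, 230, 124]… (length divides ord_281(240)).
2 cycles of lengths [280, 1].
Σ(ℓ_i−1) = 281−2 = 279; sign = (−1)^279 = -1.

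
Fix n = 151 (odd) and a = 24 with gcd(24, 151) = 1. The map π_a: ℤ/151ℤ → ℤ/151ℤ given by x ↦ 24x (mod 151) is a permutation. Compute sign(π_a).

Start at x=86: 86 → 101 → 8 → 41 → 78 → 60 → 81 → … (one orbit).
π_24 has 4 disjoint cycles with lengths [50, 50, 50, 1] on {0,…,150}.
151 − 4 = 147 transpositions; sign(π) = (−1)^147 = -1.
Check: (24/151) = -1 by Zolotarev.

-1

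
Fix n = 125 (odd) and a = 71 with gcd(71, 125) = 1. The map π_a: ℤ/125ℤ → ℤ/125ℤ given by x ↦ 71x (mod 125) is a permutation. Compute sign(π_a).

+1

Orbit of 46 under x↦71x: [46, 16, 11, 31, 76, 21, 116]… (length divides ord_125(71)).
Cycle type of π: 25×4 + 5×4 + 1×5; total 13 cycles.
125 − 13 = 112 transpositions; sign(π) = (−1)^112 = +1.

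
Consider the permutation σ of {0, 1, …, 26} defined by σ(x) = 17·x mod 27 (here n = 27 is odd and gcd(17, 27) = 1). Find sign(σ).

Start at x=26: 26 → 10 → 8 → 1 → 17 → 19 → 26 (one orbit).
Cycle type of π: 6×3 + 2×4 + 1; total 8 cycles.
27 − 8 = 19 transpositions; sign(π) = (−1)^19 = -1.
Check: (17/27) = -1 by Zolotarev.

-1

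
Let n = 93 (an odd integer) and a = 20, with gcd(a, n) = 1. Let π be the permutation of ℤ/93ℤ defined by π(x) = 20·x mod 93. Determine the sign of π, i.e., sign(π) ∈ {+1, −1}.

Trace 71: π^k(71) = [71, 25, 35, 49, 50, 70, 5] for k=0..6.
π_20 has 6 disjoint cycles with lengths [30, 30, 15, 15, 2, 1] on {0,…,92}.
With 6 cycles on 93 points, sign = (−1)^{93−6} = -1.

-1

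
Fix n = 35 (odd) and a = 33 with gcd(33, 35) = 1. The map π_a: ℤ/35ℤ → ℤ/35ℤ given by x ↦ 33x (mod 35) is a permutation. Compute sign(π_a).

+1

Orbit of 16 under x↦33x: [16, 3, 29, 12, 11, 13, 9]… (length divides ord_35(33)).
5 cycles of lengths [12, 12, 6, 4, 1].
sign(π) = (−1)^{n − #cycles} = (−1)^{35−5} = (−1)^30 = +1.
(33|35)_J = +1 (Zolotarev's lemma cross-check).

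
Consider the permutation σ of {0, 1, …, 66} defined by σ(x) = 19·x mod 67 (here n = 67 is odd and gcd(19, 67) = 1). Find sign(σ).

+1

Start at x=19: 19 → 26 → 25 → 6 → 47 → 22 → 16 → … (one orbit).
The orbit structure of x ↦ 19x mod 67: 3 orbits of sizes [33, 33, 1].
67 − 3 = 64 transpositions; sign(π) = (−1)^64 = +1.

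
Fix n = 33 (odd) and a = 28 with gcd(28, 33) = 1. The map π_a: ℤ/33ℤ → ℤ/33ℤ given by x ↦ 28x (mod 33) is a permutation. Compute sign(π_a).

Start at x=4: 4 → 13 → 1 → 28 → 25 → 7 → 31 → … (one orbit).
Decompose π into cycles: lengths [10, 10, 10, 1, 1, 1] (6 cycles, including the fixed point 0).
With 6 cycles on 33 points, sign = (−1)^{33−6} = -1.

-1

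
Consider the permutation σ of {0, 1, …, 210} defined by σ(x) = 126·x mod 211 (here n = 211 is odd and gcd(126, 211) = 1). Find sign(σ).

+1

Start at x=34: 34 → 64 → 46 → 99 → 25 → 196 → 9 → … (one orbit).
Cycle type of π: 105×2 + 1; total 3 cycles.
n − c = 211 − 3 = 208; sign = (−1)^208 = +1.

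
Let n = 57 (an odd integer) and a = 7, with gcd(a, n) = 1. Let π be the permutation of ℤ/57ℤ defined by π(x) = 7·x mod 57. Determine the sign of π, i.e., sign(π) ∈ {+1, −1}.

+1

Orbit of 7 under x↦7x: [7, 49, 1]… (length divides ord_57(7)).
21 cycles of lengths [3, 3, 3, 3, 3, 3, 3, 3, 3, 3, 3, 3, 3, 3, 3, 3, 3, 3, 1, 1, 1].
With 21 cycles on 57 points, sign = (−1)^{57−21} = +1.
Via Zolotarev, sign(π_{7}) = (7|57) = +1.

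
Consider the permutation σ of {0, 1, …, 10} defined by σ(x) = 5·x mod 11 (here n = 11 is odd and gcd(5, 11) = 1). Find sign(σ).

Trace 9: π^k(9) = [9, 1, 5, 3, 4] for k=0..4.
The orbit structure of x ↦ 5x mod 11: 3 orbits of sizes [5, 5, 1].
11 − 3 = 8 transpositions; sign(π) = (−1)^8 = +1.
The Jacobi symbol (5|11) = +1 (Zolotarev) agrees.

+1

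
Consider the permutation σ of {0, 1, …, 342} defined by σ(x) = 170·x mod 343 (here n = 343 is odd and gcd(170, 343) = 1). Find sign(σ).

+1

Orbit of 92 under x↦170x: [92, 205, 207, 204, 37, 116, 169]… (length divides ord_343(170)).
7 cycles of lengths [147, 147, 21, 21, 3, 3, 1].
sign(π) = (−1)^{n − #cycles} = (−1)^{343−7} = (−1)^336 = +1.
Check: (170/343) = +1 by Zolotarev.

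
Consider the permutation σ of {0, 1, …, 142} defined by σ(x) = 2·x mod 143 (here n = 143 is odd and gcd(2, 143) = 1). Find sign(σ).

+1

Trace 1: π^k(1) = [1, 2, 4, 8, 16, 32, 64] for k=0..6.
The orbit structure of x ↦ 2x mod 143: 5 orbits of sizes [60, 60, 12, 10, 1].
sign(π) = (−1)^{n − #cycles} = (−1)^{143−5} = (−1)^138 = +1.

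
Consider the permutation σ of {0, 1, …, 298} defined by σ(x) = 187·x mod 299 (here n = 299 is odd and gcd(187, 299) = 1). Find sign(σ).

Trace 131: π^k(131) = [131, 278, 259, 294, 261, 70, 233] for k=0..6.
The orbit structure of x ↦ 187x mod 299: 12 orbits of sizes [44, 44, 44, 44, 44, 44, 11, 11, 4, 4, 4, 1].
Σ(ℓ_i−1) = 299−12 = 287; sign = (−1)^287 = -1.

-1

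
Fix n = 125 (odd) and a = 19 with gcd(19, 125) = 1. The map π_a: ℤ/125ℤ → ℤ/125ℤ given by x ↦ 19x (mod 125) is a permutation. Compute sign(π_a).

Orbit of 101 under x↦19x: [101, 44, 86, 9, 46, 124, 106]… (length divides ord_125(19)).
Cycle lengths of π_19 on ℤ/125ℤ: [50, 50, 10, 10, 2, 2, 1]; 7 cycles in total.
7 cycles on 125: each ℓ→(−1)^(ℓ−1), product (−1)^118 = +1.

+1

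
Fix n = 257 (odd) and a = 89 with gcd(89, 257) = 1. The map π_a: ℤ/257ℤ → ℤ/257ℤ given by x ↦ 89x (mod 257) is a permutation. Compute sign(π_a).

+1

Orbit of 118 under x↦89x: [118, 222, 226, 68, 141, 213, 196]… (length divides ord_257(89)).
Cycle type of π: 128×2 + 1; total 3 cycles.
257 − 3 = 254 transpositions; sign(π) = (−1)^254 = +1.
Check: (89/257) = +1 by Zolotarev.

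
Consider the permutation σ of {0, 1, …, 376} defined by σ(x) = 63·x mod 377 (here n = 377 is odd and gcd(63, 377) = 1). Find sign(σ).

Start at x=154: 154 → 277 → 109 → 81 → 202 → 285 → 236 → … (one orbit).
The orbit structure of x ↦ 63x mod 377: 8 orbits of sizes [84, 84, 84, 84, 14, 14, 12, 1].
n − c = 377 − 8 = 369; sign = (−1)^369 = -1.
Via Zolotarev, sign(π_{63}) = (63|377) = -1.

-1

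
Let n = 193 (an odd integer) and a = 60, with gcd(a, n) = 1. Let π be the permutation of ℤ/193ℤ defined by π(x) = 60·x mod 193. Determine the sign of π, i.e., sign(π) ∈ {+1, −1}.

Trace 69: π^k(69) = [69, 87, 9, 154, 169, 104, 64] for k=0..6.
π_60 has 4 disjoint cycles with lengths [64, 64, 64, 1] on {0,…,192}.
With 4 cycles on 193 points, sign = (−1)^{193−4} = -1.
Check: (60/193) = -1 by Zolotarev.

-1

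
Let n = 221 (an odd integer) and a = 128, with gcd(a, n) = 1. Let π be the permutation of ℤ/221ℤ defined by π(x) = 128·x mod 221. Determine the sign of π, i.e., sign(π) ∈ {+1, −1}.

Trace 38: π^k(38) = [38, 2, 35, 60, 166, 32, 118] for k=0..6.
Decompose π into cycles: lengths [24, 24, 24, 24, 24, 24, 24, 24, 12, 8, 8, 1] (12 cycles, including the fixed point 0).
n − c = 221 − 12 = 209; sign = (−1)^209 = -1.
Zolotarev: (128|221) = -1, matching the cycle-count sign.

-1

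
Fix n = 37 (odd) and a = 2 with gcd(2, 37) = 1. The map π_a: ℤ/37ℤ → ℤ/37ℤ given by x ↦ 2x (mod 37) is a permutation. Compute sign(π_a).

Orbit of 16 under x↦2x: [16, 32, 27, 17, 34, 31, 25]… (length divides ord_37(2)).
Cycle lengths of π_2 on ℤ/37ℤ: [36, 1]; 2 cycles in total.
37 − 2 = 35 transpositions; sign(π) = (−1)^35 = -1.

-1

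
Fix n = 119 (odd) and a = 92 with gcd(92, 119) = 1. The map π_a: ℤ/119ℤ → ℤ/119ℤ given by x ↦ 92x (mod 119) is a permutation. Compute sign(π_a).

-1

Orbit of 71 under x↦92x: [71, 106, 113, 43, 29, 50, 78]… (length divides ord_119(92)).
Cycle type of π: 16×7 + 1×7; total 14 cycles.
sign(π) = (−1)^{n − #cycles} = (−1)^{119−14} = (−1)^105 = -1.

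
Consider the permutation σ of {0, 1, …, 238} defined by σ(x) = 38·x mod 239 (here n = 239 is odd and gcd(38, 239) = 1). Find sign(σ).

Trace 238: π^k(238) = [238, 201, 229, 98, 139, 24, 195] for k=0..6.
18 cycles of lengths [14, 14, 14, 14, 14, 14, 14, 14, 14, 14, 14, 14, 14, 14, 14, 14, 14, 1].
239 − 18 = 221 transpositions; sign(π) = (−1)^221 = -1.
(38|239)_J = -1 (Zolotarev's lemma cross-check).

-1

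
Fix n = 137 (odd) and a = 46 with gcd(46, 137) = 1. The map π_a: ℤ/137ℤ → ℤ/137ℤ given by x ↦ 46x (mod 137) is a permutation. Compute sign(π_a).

-1

Orbit of 79 under x↦46x: [79, 72, 24, 8, 94, 77, 117]… (length divides ord_137(46)).
The orbit structure of x ↦ 46x mod 137: 2 orbits of sizes [136, 1].
sign(π) = (−1)^{n − #cycles} = (−1)^{137−2} = (−1)^135 = -1.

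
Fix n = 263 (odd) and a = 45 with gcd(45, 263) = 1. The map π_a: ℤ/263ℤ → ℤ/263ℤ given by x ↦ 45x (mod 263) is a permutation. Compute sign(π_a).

-1

Orbit of 236 under x↦45x: [236, 100, 29, 253, 76, 1, 45]… (length divides ord_263(45)).
Decompose π into cycles: lengths [262, 1] (2 cycles, including the fixed point 0).
sign(π) = (−1)^{n − #cycles} = (−1)^{263−2} = (−1)^261 = -1.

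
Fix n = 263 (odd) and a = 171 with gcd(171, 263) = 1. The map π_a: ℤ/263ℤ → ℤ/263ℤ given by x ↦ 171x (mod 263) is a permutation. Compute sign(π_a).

Orbit of 79 under x↦171x: [79, 96, 110, 137, 20, 1, 171]… (length divides ord_263(171)).
The orbit structure of x ↦ 171x mod 263: 2 orbits of sizes [262, 1].
n − c = 263 − 2 = 261; sign = (−1)^261 = -1.
Check: (171/263) = -1 by Zolotarev.

-1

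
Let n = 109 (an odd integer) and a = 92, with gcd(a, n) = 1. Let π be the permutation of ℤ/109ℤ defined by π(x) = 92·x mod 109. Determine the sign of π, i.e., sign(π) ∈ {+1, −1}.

Trace 19: π^k(19) = [19, 4, 41, 66, 77, 108, 17] for k=0..6.
The orbit structure of x ↦ 92x mod 109: 4 orbits of sizes [36, 36, 36, 1].
109 − 4 = 105 transpositions; sign(π) = (−1)^105 = -1.
The Jacobi symbol (92|109) = -1 (Zolotarev) agrees.

-1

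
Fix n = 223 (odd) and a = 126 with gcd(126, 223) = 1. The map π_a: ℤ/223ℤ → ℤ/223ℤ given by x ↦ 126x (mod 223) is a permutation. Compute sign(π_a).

Orbit of 172 under x↦126x: [172, 41, 37, 202, 30, 212, 175]… (length divides ord_223(126)).
3 cycles of lengths [111, 111, 1].
sign(π) = (−1)^{n − #cycles} = (−1)^{223−3} = (−1)^220 = +1.
Zolotarev: (126|223) = +1, matching the cycle-count sign.

+1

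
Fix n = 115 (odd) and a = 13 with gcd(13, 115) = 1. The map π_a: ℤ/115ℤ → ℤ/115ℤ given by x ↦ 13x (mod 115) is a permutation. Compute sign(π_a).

-1

Orbit of 71 under x↦13x: [71, 3, 39, 47, 36, 8, 104]… (length divides ord_115(13)).
6 cycles of lengths [44, 44, 11, 11, 4, 1].
Σ(ℓ_i−1) = 115−6 = 109; sign = (−1)^109 = -1.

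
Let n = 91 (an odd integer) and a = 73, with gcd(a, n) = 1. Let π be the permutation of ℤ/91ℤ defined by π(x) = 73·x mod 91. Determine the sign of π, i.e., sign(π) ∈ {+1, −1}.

Start at x=83: 83 → 53 → 47 → 64 → 31 → 79 → 34 → … (one orbit).
The orbit structure of x ↦ 73x mod 91: 11 orbits of sizes [12, 12, 12, 12, 12, 12, 6, 4, 4, 4, 1].
With 11 cycles on 91 points, sign = (−1)^{91−11} = +1.
Zolotarev: (73|91) = +1, matching the cycle-count sign.

+1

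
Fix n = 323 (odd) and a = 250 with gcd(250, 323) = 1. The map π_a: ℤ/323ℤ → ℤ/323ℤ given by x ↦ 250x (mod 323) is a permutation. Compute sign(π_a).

Trace 312: π^k(312) = [312, 157, 167, 83, 78, 120, 284] for k=0..6.
5 cycles of lengths [144, 144, 18, 16, 1].
n − c = 323 − 5 = 318; sign = (−1)^318 = +1.
The Jacobi symbol (250|323) = +1 (Zolotarev) agrees.

+1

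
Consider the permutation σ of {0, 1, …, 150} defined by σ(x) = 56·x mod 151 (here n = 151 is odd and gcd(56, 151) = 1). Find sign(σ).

-1

Trace 91: π^k(91) = [91, 113, 137, 122, 37, 109, 64] for k=0..6.
The orbit structure of x ↦ 56x mod 151: 2 orbits of sizes [150, 1].
With 2 cycles on 151 points, sign = (−1)^{151−2} = -1.
The Jacobi symbol (56|151) = -1 (Zolotarev) agrees.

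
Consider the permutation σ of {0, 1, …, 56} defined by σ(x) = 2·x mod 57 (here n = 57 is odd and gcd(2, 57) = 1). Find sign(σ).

+1

Start at x=56: 56 → 55 → 53 → 49 → 41 → 25 → 50 → … (one orbit).
The orbit structure of x ↦ 2x mod 57: 5 orbits of sizes [18, 18, 18, 2, 1].
57 − 5 = 52 transpositions; sign(π) = (−1)^52 = +1.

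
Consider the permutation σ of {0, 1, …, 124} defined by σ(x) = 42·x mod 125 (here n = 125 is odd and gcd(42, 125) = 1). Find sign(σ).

-1

Orbit of 6 under x↦42x: [6, 2, 84, 28, 51, 17, 89]… (length divides ord_125(42)).
The orbit structure of x ↦ 42x mod 125: 4 orbits of sizes [100, 20, 4, 1].
125 − 4 = 121 transpositions; sign(π) = (−1)^121 = -1.
(42|125)_J = -1 (Zolotarev's lemma cross-check).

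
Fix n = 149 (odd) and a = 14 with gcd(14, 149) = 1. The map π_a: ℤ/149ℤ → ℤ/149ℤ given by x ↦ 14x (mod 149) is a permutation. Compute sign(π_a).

-1

Orbit of 110 under x↦14x: [110, 50, 104, 115, 120, 41, 127]… (length divides ord_149(14)).
2 cycles of lengths [148, 1].
Σ(ℓ_i−1) = 149−2 = 147; sign = (−1)^147 = -1.
The Jacobi symbol (14|149) = -1 (Zolotarev) agrees.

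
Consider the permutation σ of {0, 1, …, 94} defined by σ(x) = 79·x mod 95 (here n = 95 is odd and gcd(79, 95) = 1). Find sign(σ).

Start at x=36: 36 → 89 → 1 → 79 → 66 → 84 → 81 → … (one orbit).
The orbit structure of x ↦ 79x mod 95: 8 orbits of sizes [18, 18, 18, 18, 18, 2, 2, 1].
8 cycles on 95: each ℓ→(−1)^(ℓ−1), product (−1)^87 = -1.
Check: (79/95) = -1 by Zolotarev.

-1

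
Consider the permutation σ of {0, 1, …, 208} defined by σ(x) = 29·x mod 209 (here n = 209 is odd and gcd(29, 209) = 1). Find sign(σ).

+1

Start at x=117: 117 → 49 → 167 → 36 → 208 → 180 → 204 → … (one orbit).
Cycle type of π: 90×2 + 18 + 10 + 1; total 5 cycles.
With 5 cycles on 209 points, sign = (−1)^{209−5} = +1.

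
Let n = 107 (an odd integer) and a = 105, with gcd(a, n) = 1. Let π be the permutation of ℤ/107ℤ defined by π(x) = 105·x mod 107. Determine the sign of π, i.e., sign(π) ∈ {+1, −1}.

+1

Orbit of 105 under x↦105x: [105, 4, 99, 16, 75, 64, 86]… (length divides ord_107(105)).
Decompose π into cycles: lengths [53, 53, 1] (3 cycles, including the fixed point 0).
sign(π) = (−1)^{n − #cycles} = (−1)^{107−3} = (−1)^104 = +1.
(105|107)_J = +1 (Zolotarev's lemma cross-check).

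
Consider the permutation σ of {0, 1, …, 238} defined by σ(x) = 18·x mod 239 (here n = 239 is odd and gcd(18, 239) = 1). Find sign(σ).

+1

Trace 20: π^k(20) = [20, 121, 27, 8, 144, 202, 51] for k=0..6.
Cycle type of π: 119×2 + 1; total 3 cycles.
n − c = 239 − 3 = 236; sign = (−1)^236 = +1.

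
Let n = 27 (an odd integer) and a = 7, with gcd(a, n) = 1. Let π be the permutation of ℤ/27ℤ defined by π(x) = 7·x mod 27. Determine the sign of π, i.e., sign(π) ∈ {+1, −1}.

+1

Orbit of 1 under x↦7x: [1, 7, 22, 19, 25, 13, 10]… (length divides ord_27(7)).
The orbit structure of x ↦ 7x mod 27: 7 orbits of sizes [9, 9, 3, 3, 1, 1, 1].
With 7 cycles on 27 points, sign = (−1)^{27−7} = +1.
Zolotarev: (7|27) = +1, matching the cycle-count sign.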